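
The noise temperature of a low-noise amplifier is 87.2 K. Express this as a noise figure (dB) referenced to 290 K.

1.14 dB

F = 1 + T_e/T₀ = 1 + 87.2/290 = 1.30069
NF = 10 log₁₀(1.30069) = 1.14 dB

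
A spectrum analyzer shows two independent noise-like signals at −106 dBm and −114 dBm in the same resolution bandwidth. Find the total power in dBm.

−105.4 dBm

Convert to linear, add, convert back:
P₁ = 2.51×10⁻¹⁴ W, P₂ = 3.98×10⁻¹⁵ W
P_tot = 2.91×10⁻¹⁴ W → 10 log₁₀(P_tot / 10⁻³) = −105.4 dBm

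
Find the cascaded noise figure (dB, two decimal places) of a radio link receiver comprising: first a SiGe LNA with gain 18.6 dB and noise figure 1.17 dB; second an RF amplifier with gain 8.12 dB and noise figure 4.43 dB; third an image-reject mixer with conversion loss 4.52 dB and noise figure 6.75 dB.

Convert to linear (a loss of L dB is a gain of −L dB): F_i = 10^(NF_i/10), G_i = 10^(G_i,dB/10)
  Stage 1: F_1 = 10^(1.17/10) = 1.309, G_1 = 10^(18.6/10) = 72.44
  Stage 2: F_2 = 10^(4.43/10) = 2.773, G_2 = 10^(8.12/10) = 6.486
  Stage 3: F_3 = 10^(6.75/10) = 4.732, G_3 = 10^(−4.52/10) = 0.3532
Friis cascade:
  F = 1.309 + (2.773 − 1)/72.44 + (4.732 − 1)/469.9 = 1.342
NF = 10 log₁₀(1.342) = 1.28 dB

1.28 dB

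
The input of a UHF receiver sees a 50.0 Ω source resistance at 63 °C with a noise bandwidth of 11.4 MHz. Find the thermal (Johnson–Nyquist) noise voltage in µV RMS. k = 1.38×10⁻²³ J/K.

T = 63 °C + 273.15 = 336.15 K
V_n = √(4kTRB)
4kTRB = 4 × 1.38×10⁻²³ × 336.15 × 5.00×10¹ × 1.14×10⁷ = 1.06×10⁻¹¹ V²
V_n = √(1.06×10⁻¹¹) = 3.25×10⁻⁶ V = 3.25 µV

3.25 µV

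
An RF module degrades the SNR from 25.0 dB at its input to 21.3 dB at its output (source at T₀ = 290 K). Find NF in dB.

NF (dB) = SNR_in(dB) − SNR_out(dB) when the source is at T₀
NF = 25.0 − 21.3 = 3.7 dB

3.7 dB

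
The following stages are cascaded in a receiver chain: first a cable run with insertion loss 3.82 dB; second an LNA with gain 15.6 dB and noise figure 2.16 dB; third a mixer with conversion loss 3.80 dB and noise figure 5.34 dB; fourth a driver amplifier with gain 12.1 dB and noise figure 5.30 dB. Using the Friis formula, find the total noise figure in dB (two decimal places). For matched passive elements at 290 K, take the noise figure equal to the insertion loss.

Convert to linear (a loss of L dB is a gain of −L dB): F_i = 10^(NF_i/10), G_i = 10^(G_i,dB/10)
  Stage 1: F_1 = 10^(3.82/10) = 2.410, G_1 = 10^(−3.82/10) = 0.4150
  Stage 2: F_2 = 10^(2.16/10) = 1.644, G_2 = 10^(15.6/10) = 36.31
  Stage 3: F_3 = 10^(5.34/10) = 3.420, G_3 = 10^(−3.80/10) = 0.4169
  Stage 4: F_4 = 10^(5.30/10) = 3.388, G_4 = 10^(12.1/10) = 16.22
Friis cascade:
  F = 2.410 + (1.644 − 1)/0.4150 + (3.420 − 1)/15.07 + (3.388 − 1)/6.281 = 4.504
NF = 10 log₁₀(4.504) = 6.54 dB

6.54 dB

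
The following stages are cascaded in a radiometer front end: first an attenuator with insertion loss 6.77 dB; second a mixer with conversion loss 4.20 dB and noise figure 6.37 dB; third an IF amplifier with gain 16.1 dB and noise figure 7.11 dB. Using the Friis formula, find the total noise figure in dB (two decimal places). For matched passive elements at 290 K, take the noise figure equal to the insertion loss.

Convert to linear (a loss of L dB is a gain of −L dB): F_i = 10^(NF_i/10), G_i = 10^(G_i,dB/10)
  Stage 1: F_1 = 10^(6.77/10) = 4.753, G_1 = 10^(−6.77/10) = 0.2104
  Stage 2: F_2 = 10^(6.37/10) = 4.335, G_2 = 10^(−4.20/10) = 0.3802
  Stage 3: F_3 = 10^(7.11/10) = 5.140, G_3 = 10^(16.1/10) = 40.74
Friis cascade:
  F = 4.753 + (4.335 − 1)/0.2104 + (5.140 − 1)/0.07998 = 72.37
NF = 10 log₁₀(72.37) = 18.60 dB

18.60 dB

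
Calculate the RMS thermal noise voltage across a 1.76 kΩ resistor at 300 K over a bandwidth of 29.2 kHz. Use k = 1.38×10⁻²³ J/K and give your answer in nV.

923 nV

V_n = √(4kTRB)
4kTRB = 4 × 1.38×10⁻²³ × 300 × 1.76×10³ × 2.92×10⁴ = 8.51×10⁻¹³ V²
V_n = √(8.51×10⁻¹³) = 9.23×10⁻⁷ V = 923 nV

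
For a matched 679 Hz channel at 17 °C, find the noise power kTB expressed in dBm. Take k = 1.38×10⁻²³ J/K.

−145.7 dBm

T = 17 °C + 273.15 = 290.15 K
P_n = kTB = 1.38×10⁻²³ × 290.15 × 6.79×10² = 2.72×10⁻¹⁸ W
In dBm: 10 log₁₀(2.72×10⁻¹⁸ / 10⁻³) = −145.7 dBm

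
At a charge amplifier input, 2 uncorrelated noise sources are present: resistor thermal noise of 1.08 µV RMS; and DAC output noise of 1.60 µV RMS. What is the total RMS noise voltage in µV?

1.93 µV

Uncorrelated sources add in power (mean-square): V_tot = √(ΣV_i²)
V_tot = √[(1.08×10⁻⁶)² + (1.60×10⁻⁶)²] = 1.93×10⁻⁶ V = 1.93 µV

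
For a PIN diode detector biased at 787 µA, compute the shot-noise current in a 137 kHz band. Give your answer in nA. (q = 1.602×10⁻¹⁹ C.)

I_n = √(2qI·B)
2qI·B = 2 × 1.602×10⁻¹⁹ × 7.87×10⁻⁴ × 1.37×10⁵ = 3.45×10⁻¹⁷ A²
I_n = √(3.45×10⁻¹⁷) = 5.88×10⁻⁹ A = 5.88 nA

5.88 nA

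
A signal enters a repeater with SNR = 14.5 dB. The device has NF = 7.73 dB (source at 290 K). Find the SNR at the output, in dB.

6.77 dB

By definition F = SNR_in/SNR_out, so in dB: SNR_out = SNR_in − NF
SNR_out = 14.5 − 7.73 = 6.77 dB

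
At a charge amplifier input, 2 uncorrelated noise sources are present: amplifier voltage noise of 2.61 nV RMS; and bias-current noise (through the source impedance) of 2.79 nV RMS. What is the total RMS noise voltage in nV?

3.82 nV

Uncorrelated sources add in power (mean-square): V_tot = √(ΣV_i²)
V_tot = √[(2.61×10⁻⁹)² + (2.79×10⁻⁹)²] = 3.82×10⁻⁹ V = 3.82 nV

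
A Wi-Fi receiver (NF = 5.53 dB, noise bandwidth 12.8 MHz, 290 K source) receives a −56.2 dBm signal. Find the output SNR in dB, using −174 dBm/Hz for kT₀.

Noise floor: N = −174 + 10 log₁₀(B) + NF
10 log₁₀(1.28×10⁷) = 71.07 dB
N = −174 + 71.07 + 5.53 = −97.40 dBm
SNR = P_sig − N = −56.2 − (−97.40) = 41.20 dB → 41.2 dB

41.2 dB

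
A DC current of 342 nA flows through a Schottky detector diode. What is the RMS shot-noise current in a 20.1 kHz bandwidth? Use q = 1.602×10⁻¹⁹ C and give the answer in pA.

I_n = √(2qI·B)
2qI·B = 2 × 1.602×10⁻¹⁹ × 3.42×10⁻⁷ × 2.01×10⁴ = 2.20×10⁻²¹ A²
I_n = √(2.20×10⁻²¹) = 4.69×10⁻¹¹ A = 46.9 pA

46.9 pA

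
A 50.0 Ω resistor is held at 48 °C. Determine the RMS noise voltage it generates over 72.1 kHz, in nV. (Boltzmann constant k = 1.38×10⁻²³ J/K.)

253 nV

T = 48 °C + 273.15 = 321.15 K
V_n = √(4kTRB)
4kTRB = 4 × 1.38×10⁻²³ × 321.15 × 5.00×10¹ × 7.21×10⁴ = 6.39×10⁻¹⁴ V²
V_n = √(6.39×10⁻¹⁴) = 2.53×10⁻⁷ V = 253 nV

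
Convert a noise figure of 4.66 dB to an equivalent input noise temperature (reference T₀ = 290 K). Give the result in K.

558 K

F = 10^(4.66/10) = 2.92415
T_e = (F − 1)·T₀ = (2.92415 − 1) × 290 = 558 K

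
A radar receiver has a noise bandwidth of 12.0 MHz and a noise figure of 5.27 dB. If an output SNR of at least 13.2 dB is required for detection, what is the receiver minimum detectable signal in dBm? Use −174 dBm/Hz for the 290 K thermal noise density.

Sensitivity = −174 + 10 log₁₀(B) + NF + SNR_min
= −174 + 70.79 + 5.27 + 13.2
= −84.74 dBm → −84.7 dBm

−84.7 dBm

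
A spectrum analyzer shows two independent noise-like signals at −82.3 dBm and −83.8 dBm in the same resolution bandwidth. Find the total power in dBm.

−80.0 dBm

Convert to linear, add, convert back:
P₁ = 5.89×10⁻¹² W, P₂ = 4.17×10⁻¹² W
P_tot = 1.01×10⁻¹¹ W → 10 log₁₀(P_tot / 10⁻³) = −80.0 dBm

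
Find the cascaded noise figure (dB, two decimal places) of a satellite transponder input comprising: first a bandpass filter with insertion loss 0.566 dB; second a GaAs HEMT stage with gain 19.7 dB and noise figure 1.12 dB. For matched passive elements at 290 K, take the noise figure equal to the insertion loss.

1.69 dB

Convert to linear (a loss of L dB is a gain of −L dB): F_i = 10^(NF_i/10), G_i = 10^(G_i,dB/10)
  Stage 1: F_1 = 10^(0.566/10) = 1.139, G_1 = 10^(−0.566/10) = 0.8778
  Stage 2: F_2 = 10^(1.12/10) = 1.294, G_2 = 10^(19.7/10) = 93.33
Friis cascade:
  F = 1.139 + (1.294 − 1)/0.8778 = 1.474
NF = 10 log₁₀(1.474) = 1.69 dB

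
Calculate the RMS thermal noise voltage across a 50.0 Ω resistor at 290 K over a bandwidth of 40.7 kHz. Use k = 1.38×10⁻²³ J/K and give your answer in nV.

V_n = √(4kTRB)
4kTRB = 4 × 1.38×10⁻²³ × 290 × 5.00×10¹ × 4.07×10⁴ = 3.26×10⁻¹⁴ V²
V_n = √(3.26×10⁻¹⁴) = 1.80×10⁻⁷ V = 180 nV

180 nV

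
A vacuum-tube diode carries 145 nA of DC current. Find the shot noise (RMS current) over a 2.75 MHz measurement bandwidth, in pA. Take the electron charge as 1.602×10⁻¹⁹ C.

357 pA

I_n = √(2qI·B)
2qI·B = 2 × 1.602×10⁻¹⁹ × 1.45×10⁻⁷ × 2.75×10⁶ = 1.28×10⁻¹⁹ A²
I_n = √(1.28×10⁻¹⁹) = 3.57×10⁻¹⁰ A = 357 pA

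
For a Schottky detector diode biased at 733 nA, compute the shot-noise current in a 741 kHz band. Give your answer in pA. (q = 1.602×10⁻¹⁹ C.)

I_n = √(2qI·B)
2qI·B = 2 × 1.602×10⁻¹⁹ × 7.33×10⁻⁷ × 7.41×10⁵ = 1.74×10⁻¹⁹ A²
I_n = √(1.74×10⁻¹⁹) = 4.17×10⁻¹⁰ A = 417 pA

417 pA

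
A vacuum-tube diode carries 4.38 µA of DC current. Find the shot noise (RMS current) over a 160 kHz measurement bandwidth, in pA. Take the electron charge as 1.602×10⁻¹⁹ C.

I_n = √(2qI·B)
2qI·B = 2 × 1.602×10⁻¹⁹ × 4.38×10⁻⁶ × 1.60×10⁵ = 2.25×10⁻¹⁹ A²
I_n = √(2.25×10⁻¹⁹) = 4.74×10⁻¹⁰ A = 474 pA

474 pA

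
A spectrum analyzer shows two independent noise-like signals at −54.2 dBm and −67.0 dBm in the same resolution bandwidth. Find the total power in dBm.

−54.0 dBm

Convert to linear, add, convert back:
P₁ = 3.80×10⁻⁹ W, P₂ = 2.00×10⁻¹⁰ W
P_tot = 4.00×10⁻⁹ W → 10 log₁₀(P_tot / 10⁻³) = −54.0 dBm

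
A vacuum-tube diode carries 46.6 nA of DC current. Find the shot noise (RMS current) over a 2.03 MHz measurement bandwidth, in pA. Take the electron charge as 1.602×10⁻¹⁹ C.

I_n = √(2qI·B)
2qI·B = 2 × 1.602×10⁻¹⁹ × 4.66×10⁻⁸ × 2.03×10⁶ = 3.03×10⁻²⁰ A²
I_n = √(3.03×10⁻²⁰) = 1.74×10⁻¹⁰ A = 174 pA

174 pA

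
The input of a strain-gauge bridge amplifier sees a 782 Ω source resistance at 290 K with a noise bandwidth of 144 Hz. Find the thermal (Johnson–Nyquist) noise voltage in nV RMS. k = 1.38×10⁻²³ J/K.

42.5 nV

V_n = √(4kTRB)
4kTRB = 4 × 1.38×10⁻²³ × 290 × 7.82×10² × 1.44×10² = 1.80×10⁻¹⁵ V²
V_n = √(1.80×10⁻¹⁵) = 4.25×10⁻⁸ V = 42.5 nV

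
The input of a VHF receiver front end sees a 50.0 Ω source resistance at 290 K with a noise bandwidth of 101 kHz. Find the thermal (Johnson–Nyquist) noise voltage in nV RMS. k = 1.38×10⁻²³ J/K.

284 nV

V_n = √(4kTRB)
4kTRB = 4 × 1.38×10⁻²³ × 290 × 5.00×10¹ × 1.01×10⁵ = 8.08×10⁻¹⁴ V²
V_n = √(8.08×10⁻¹⁴) = 2.84×10⁻⁷ V = 284 nV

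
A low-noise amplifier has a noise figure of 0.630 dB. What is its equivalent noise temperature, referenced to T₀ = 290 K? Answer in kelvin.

F = 10^(0.630/10) = 1.15611
T_e = (F − 1)·T₀ = (1.15611 − 1) × 290 = 45.3 K

45.3 K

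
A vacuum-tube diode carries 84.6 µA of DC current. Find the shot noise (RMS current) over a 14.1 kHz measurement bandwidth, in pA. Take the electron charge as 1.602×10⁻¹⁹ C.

618 pA

I_n = √(2qI·B)
2qI·B = 2 × 1.602×10⁻¹⁹ × 8.46×10⁻⁵ × 1.41×10⁴ = 3.82×10⁻¹⁹ A²
I_n = √(3.82×10⁻¹⁹) = 6.18×10⁻¹⁰ A = 618 pA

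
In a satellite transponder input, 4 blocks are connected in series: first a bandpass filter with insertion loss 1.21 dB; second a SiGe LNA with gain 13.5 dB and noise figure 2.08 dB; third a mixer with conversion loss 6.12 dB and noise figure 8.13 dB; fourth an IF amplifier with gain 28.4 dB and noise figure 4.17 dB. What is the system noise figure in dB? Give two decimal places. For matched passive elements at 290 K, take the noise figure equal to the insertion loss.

4.54 dB

Convert to linear (a loss of L dB is a gain of −L dB): F_i = 10^(NF_i/10), G_i = 10^(G_i,dB/10)
  Stage 1: F_1 = 10^(1.21/10) = 1.321, G_1 = 10^(−1.21/10) = 0.7568
  Stage 2: F_2 = 10^(2.08/10) = 1.614, G_2 = 10^(13.5/10) = 22.39
  Stage 3: F_3 = 10^(8.13/10) = 6.501, G_3 = 10^(−6.12/10) = 0.2443
  Stage 4: F_4 = 10^(4.17/10) = 2.612, G_4 = 10^(28.4/10) = 691.8
Friis cascade:
  F = 1.321 + (1.614 − 1)/0.7568 + (6.501 − 1)/16.94 + (2.612 − 1)/4.140 = 2.847
NF = 10 log₁₀(2.847) = 4.54 dB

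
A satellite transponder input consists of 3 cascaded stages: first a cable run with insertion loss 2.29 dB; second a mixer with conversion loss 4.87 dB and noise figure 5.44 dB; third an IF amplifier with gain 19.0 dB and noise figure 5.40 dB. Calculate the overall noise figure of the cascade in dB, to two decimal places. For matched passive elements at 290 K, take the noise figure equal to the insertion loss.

12.73 dB

Convert to linear (a loss of L dB is a gain of −L dB): F_i = 10^(NF_i/10), G_i = 10^(G_i,dB/10)
  Stage 1: F_1 = 10^(2.29/10) = 1.694, G_1 = 10^(−2.29/10) = 0.5902
  Stage 2: F_2 = 10^(5.44/10) = 3.499, G_2 = 10^(−4.87/10) = 0.3258
  Stage 3: F_3 = 10^(5.40/10) = 3.467, G_3 = 10^(19.0/10) = 79.43
Friis cascade:
  F = 1.694 + (3.499 − 1)/0.5902 + (3.467 − 1)/0.1923 = 18.76
NF = 10 log₁₀(18.76) = 12.73 dB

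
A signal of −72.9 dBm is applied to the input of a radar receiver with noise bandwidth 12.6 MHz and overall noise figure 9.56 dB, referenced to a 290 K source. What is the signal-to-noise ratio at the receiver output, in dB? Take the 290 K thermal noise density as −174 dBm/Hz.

Noise floor: N = −174 + 10 log₁₀(B) + NF
10 log₁₀(1.26×10⁷) = 71 dB
N = −174 + 71 + 9.56 = −93.44 dBm
SNR = P_sig − N = −72.9 − (−93.44) = 20.54 dB → 20.5 dB

20.5 dB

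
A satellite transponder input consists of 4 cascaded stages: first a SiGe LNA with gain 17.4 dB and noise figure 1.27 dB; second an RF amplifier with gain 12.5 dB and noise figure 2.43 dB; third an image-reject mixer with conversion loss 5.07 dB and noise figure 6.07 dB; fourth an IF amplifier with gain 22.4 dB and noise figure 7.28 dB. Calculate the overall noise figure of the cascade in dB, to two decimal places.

Convert to linear (a loss of L dB is a gain of −L dB): F_i = 10^(NF_i/10), G_i = 10^(G_i,dB/10)
  Stage 1: F_1 = 10^(1.27/10) = 1.340, G_1 = 10^(17.4/10) = 54.95
  Stage 2: F_2 = 10^(2.43/10) = 1.750, G_2 = 10^(12.5/10) = 17.78
  Stage 3: F_3 = 10^(6.07/10) = 4.046, G_3 = 10^(−5.07/10) = 0.3112
  Stage 4: F_4 = 10^(7.28/10) = 5.346, G_4 = 10^(22.4/10) = 173.8
Friis cascade:
  F = 1.340 + (1.750 − 1)/54.95 + (4.046 − 1)/977.2 + (5.346 − 1)/304.1 = 1.371
NF = 10 log₁₀(1.371) = 1.37 dB

1.37 dB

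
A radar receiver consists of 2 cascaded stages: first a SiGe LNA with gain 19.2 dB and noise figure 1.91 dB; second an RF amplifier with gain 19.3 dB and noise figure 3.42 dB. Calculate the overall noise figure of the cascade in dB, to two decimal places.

1.95 dB

Convert to linear (a loss of L dB is a gain of −L dB): F_i = 10^(NF_i/10), G_i = 10^(G_i,dB/10)
  Stage 1: F_1 = 10^(1.91/10) = 1.552, G_1 = 10^(19.2/10) = 83.18
  Stage 2: F_2 = 10^(3.42/10) = 2.198, G_2 = 10^(19.3/10) = 85.11
Friis cascade:
  F = 1.552 + (2.198 − 1)/83.18 = 1.567
NF = 10 log₁₀(1.567) = 1.95 dB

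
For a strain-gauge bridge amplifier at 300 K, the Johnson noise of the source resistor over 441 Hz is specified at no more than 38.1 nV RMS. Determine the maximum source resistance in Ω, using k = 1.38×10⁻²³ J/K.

199 Ω

Johnson–Nyquist: V_n = √(4kTRB) ⇒ R = V_n² / (4kTB)
4kTB = 4 × 1.38×10⁻²³ × 300 × 4.41×10² = 7.30×10⁻¹⁸
R = (3.81×10⁻⁸)² / 7.30×10⁻¹⁸ = 1.99×10² Ω = 199 Ω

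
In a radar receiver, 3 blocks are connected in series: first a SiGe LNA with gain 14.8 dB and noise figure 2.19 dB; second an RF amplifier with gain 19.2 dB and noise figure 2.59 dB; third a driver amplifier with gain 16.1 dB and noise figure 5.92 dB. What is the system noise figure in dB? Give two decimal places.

Convert to linear (a loss of L dB is a gain of −L dB): F_i = 10^(NF_i/10), G_i = 10^(G_i,dB/10)
  Stage 1: F_1 = 10^(2.19/10) = 1.656, G_1 = 10^(14.8/10) = 30.20
  Stage 2: F_2 = 10^(2.59/10) = 1.816, G_2 = 10^(19.2/10) = 83.18
  Stage 3: F_3 = 10^(5.92/10) = 3.908, G_3 = 10^(16.1/10) = 40.74
Friis cascade:
  F = 1.656 + (1.816 − 1)/30.20 + (3.908 − 1)/2512 = 1.684
NF = 10 log₁₀(1.684) = 2.26 dB

2.26 dB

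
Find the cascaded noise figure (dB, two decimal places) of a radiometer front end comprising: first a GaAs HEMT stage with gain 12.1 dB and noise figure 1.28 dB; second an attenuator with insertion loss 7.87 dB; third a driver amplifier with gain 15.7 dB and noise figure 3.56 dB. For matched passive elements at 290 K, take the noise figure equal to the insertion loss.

Convert to linear (a loss of L dB is a gain of −L dB): F_i = 10^(NF_i/10), G_i = 10^(G_i,dB/10)
  Stage 1: F_1 = 10^(1.28/10) = 1.343, G_1 = 10^(12.1/10) = 16.22
  Stage 2: F_2 = 10^(7.87/10) = 6.124, G_2 = 10^(−7.87/10) = 0.1633
  Stage 3: F_3 = 10^(3.56/10) = 2.270, G_3 = 10^(15.7/10) = 37.15
Friis cascade:
  F = 1.343 + (6.124 − 1)/16.22 + (2.270 − 1)/2.649 = 2.138
NF = 10 log₁₀(2.138) = 3.30 dB

3.30 dB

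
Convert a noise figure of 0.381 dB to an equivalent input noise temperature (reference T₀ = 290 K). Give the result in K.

F = 10^(0.381/10) = 1.09169
T_e = (F − 1)·T₀ = (1.09169 − 1) × 290 = 26.6 K

26.6 K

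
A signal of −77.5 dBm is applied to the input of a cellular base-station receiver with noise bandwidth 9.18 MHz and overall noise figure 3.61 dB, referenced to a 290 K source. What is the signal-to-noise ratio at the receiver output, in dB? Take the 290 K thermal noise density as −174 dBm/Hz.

23.3 dB

Noise floor: N = −174 + 10 log₁₀(B) + NF
10 log₁₀(9.18×10⁶) = 69.63 dB
N = −174 + 69.63 + 3.61 = −100.76 dBm
SNR = P_sig − N = −77.5 − (−100.76) = 23.26 dB → 23.3 dB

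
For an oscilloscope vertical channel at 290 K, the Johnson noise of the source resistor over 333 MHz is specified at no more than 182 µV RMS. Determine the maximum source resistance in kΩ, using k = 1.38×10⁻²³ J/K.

6.21 kΩ

Johnson–Nyquist: V_n = √(4kTRB) ⇒ R = V_n² / (4kTB)
4kTB = 4 × 1.38×10⁻²³ × 290 × 3.33×10⁸ = 5.33×10⁻¹²
R = (1.82×10⁻⁴)² / 5.33×10⁻¹² = 6.21×10³ Ω = 6.21 kΩ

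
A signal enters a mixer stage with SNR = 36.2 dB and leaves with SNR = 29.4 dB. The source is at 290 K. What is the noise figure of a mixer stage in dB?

6.8 dB

NF (dB) = SNR_in(dB) − SNR_out(dB) when the source is at T₀
NF = 36.2 − 29.4 = 6.8 dB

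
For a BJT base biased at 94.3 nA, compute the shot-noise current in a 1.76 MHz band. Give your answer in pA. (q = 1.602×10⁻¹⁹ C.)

231 pA

I_n = √(2qI·B)
2qI·B = 2 × 1.602×10⁻¹⁹ × 9.43×10⁻⁸ × 1.76×10⁶ = 5.32×10⁻²⁰ A²
I_n = √(5.32×10⁻²⁰) = 2.31×10⁻¹⁰ A = 231 pA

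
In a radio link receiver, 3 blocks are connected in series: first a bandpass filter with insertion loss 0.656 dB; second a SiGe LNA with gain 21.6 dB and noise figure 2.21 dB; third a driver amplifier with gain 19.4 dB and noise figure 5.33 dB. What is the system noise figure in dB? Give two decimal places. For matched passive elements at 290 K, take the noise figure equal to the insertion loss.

2.91 dB

Convert to linear (a loss of L dB is a gain of −L dB): F_i = 10^(NF_i/10), G_i = 10^(G_i,dB/10)
  Stage 1: F_1 = 10^(0.656/10) = 1.163, G_1 = 10^(−0.656/10) = 0.8598
  Stage 2: F_2 = 10^(2.21/10) = 1.663, G_2 = 10^(21.6/10) = 144.5
  Stage 3: F_3 = 10^(5.33/10) = 3.412, G_3 = 10^(19.4/10) = 87.10
Friis cascade:
  F = 1.163 + (1.663 − 1)/0.8598 + (3.412 − 1)/124.3 = 1.954
NF = 10 log₁₀(1.954) = 2.91 dB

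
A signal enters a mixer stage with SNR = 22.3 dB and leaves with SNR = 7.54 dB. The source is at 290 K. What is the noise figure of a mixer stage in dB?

NF (dB) = SNR_in(dB) − SNR_out(dB) when the source is at T₀
NF = 22.3 − 7.54 = 14.76 dB

14.76 dB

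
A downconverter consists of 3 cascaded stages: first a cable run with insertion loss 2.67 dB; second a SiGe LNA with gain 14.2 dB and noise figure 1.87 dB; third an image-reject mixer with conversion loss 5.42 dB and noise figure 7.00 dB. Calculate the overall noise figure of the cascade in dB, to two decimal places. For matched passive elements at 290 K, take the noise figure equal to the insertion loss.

4.95 dB

Convert to linear (a loss of L dB is a gain of −L dB): F_i = 10^(NF_i/10), G_i = 10^(G_i,dB/10)
  Stage 1: F_1 = 10^(2.67/10) = 1.849, G_1 = 10^(−2.67/10) = 0.5408
  Stage 2: F_2 = 10^(1.87/10) = 1.538, G_2 = 10^(14.2/10) = 26.30
  Stage 3: F_3 = 10^(7.00/10) = 5.012, G_3 = 10^(−5.42/10) = 0.2871
Friis cascade:
  F = 1.849 + (1.538 − 1)/0.5408 + (5.012 − 1)/14.22 = 3.127
NF = 10 log₁₀(3.127) = 4.95 dB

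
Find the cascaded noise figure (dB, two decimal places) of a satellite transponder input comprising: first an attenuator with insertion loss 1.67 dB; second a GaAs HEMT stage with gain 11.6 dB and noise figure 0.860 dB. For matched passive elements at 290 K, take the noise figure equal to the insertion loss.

Convert to linear (a loss of L dB is a gain of −L dB): F_i = 10^(NF_i/10), G_i = 10^(G_i,dB/10)
  Stage 1: F_1 = 10^(1.67/10) = 1.469, G_1 = 10^(−1.67/10) = 0.6808
  Stage 2: F_2 = 10^(0.860/10) = 1.219, G_2 = 10^(11.6/10) = 14.45
Friis cascade:
  F = 1.469 + (1.219 − 1)/0.6808 = 1.791
NF = 10 log₁₀(1.791) = 2.53 dB

2.53 dB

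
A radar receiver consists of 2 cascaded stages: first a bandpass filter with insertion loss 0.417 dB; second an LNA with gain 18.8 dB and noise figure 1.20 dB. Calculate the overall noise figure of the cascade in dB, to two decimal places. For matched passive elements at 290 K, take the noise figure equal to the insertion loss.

1.62 dB

Convert to linear (a loss of L dB is a gain of −L dB): F_i = 10^(NF_i/10), G_i = 10^(G_i,dB/10)
  Stage 1: F_1 = 10^(0.417/10) = 1.101, G_1 = 10^(−0.417/10) = 0.9084
  Stage 2: F_2 = 10^(1.20/10) = 1.318, G_2 = 10^(18.8/10) = 75.86
Friis cascade:
  F = 1.101 + (1.318 − 1)/0.9084 = 1.451
NF = 10 log₁₀(1.451) = 1.62 dB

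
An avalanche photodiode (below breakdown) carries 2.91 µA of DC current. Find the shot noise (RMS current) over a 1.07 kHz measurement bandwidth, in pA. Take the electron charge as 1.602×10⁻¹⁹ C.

31.6 pA

I_n = √(2qI·B)
2qI·B = 2 × 1.602×10⁻¹⁹ × 2.91×10⁻⁶ × 1.07×10³ = 9.98×10⁻²² A²
I_n = √(9.98×10⁻²²) = 3.16×10⁻¹¹ A = 31.6 pA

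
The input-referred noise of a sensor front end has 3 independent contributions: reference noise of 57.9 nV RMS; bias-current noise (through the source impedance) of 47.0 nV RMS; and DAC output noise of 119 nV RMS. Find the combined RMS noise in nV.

Uncorrelated sources add in power (mean-square): V_tot = √(ΣV_i²)
V_tot = √[(5.79×10⁻⁸)² + (4.70×10⁻⁸)² + (1.19×10⁻⁷)²] = 1.40×10⁻⁷ V = 140 nV

140 nV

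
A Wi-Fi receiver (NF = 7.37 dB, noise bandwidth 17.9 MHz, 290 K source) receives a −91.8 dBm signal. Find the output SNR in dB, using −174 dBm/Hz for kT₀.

2.3 dB

Noise floor: N = −174 + 10 log₁₀(B) + NF
10 log₁₀(1.79×10⁷) = 72.53 dB
N = −174 + 72.53 + 7.37 = −94.10 dBm
SNR = P_sig − N = −91.8 − (−94.10) = 2.30 dB → 2.3 dB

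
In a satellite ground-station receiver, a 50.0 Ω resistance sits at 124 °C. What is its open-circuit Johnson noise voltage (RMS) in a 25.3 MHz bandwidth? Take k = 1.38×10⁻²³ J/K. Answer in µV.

5.27 µV

T = 124 °C + 273.15 = 397.15 K
V_n = √(4kTRB)
4kTRB = 4 × 1.38×10⁻²³ × 397.15 × 5.00×10¹ × 2.53×10⁷ = 2.77×10⁻¹¹ V²
V_n = √(2.77×10⁻¹¹) = 5.27×10⁻⁶ V = 5.27 µV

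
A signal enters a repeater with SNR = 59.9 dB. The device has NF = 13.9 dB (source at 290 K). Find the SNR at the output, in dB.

By definition F = SNR_in/SNR_out, so in dB: SNR_out = SNR_in − NF
SNR_out = 59.9 − 13.9 = 46.0 dB

46.0 dB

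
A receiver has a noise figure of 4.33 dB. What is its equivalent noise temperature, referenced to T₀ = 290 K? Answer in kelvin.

496 K

F = 10^(4.33/10) = 2.71019
T_e = (F − 1)·T₀ = (2.71019 − 1) × 290 = 496 K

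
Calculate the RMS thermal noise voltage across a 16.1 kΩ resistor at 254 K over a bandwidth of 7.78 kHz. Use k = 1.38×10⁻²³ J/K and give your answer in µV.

V_n = √(4kTRB)
4kTRB = 4 × 1.38×10⁻²³ × 254 × 1.61×10⁴ × 7.78×10³ = 1.76×10⁻¹² V²
V_n = √(1.76×10⁻¹²) = 1.33×10⁻⁶ V = 1.33 µV

1.33 µV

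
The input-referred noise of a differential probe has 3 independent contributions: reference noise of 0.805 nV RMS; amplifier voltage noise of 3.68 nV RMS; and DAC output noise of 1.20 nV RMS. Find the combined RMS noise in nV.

3.95 nV

Uncorrelated sources add in power (mean-square): V_tot = √(ΣV_i²)
V_tot = √[(8.05×10⁻¹⁰)² + (3.68×10⁻⁹)² + (1.20×10⁻⁹)²] = 3.95×10⁻⁹ V = 3.95 nV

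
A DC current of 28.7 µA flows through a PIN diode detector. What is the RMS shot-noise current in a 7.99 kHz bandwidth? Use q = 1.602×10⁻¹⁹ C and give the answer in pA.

271 pA

I_n = √(2qI·B)
2qI·B = 2 × 1.602×10⁻¹⁹ × 2.87×10⁻⁵ × 7.99×10³ = 7.35×10⁻²⁰ A²
I_n = √(7.35×10⁻²⁰) = 2.71×10⁻¹⁰ A = 271 pA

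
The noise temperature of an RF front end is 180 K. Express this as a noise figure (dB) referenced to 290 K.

F = 1 + T_e/T₀ = 1 + 180/290 = 1.62069
NF = 10 log₁₀(1.62069) = 2.10 dB

2.10 dB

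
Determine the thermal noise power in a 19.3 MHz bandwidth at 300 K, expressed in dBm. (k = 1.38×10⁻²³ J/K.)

P_n = kTB = 1.38×10⁻²³ × 300 × 1.93×10⁷ = 7.99×10⁻¹⁴ W
In dBm: 10 log₁₀(7.99×10⁻¹⁴ / 10⁻³) = −101.0 dBm

−101.0 dBm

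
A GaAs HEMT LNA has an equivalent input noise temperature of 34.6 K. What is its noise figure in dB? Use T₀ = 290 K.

0.490 dB

F = 1 + T_e/T₀ = 1 + 34.6/290 = 1.11931
NF = 10 log₁₀(1.11931) = 0.490 dB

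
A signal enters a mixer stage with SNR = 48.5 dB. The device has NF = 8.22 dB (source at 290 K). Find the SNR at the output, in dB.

40.28 dB

By definition F = SNR_in/SNR_out, so in dB: SNR_out = SNR_in − NF
SNR_out = 48.5 − 8.22 = 40.28 dB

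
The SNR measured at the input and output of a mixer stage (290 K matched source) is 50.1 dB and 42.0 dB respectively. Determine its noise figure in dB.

8.1 dB

NF (dB) = SNR_in(dB) − SNR_out(dB) when the source is at T₀
NF = 50.1 − 42.0 = 8.1 dB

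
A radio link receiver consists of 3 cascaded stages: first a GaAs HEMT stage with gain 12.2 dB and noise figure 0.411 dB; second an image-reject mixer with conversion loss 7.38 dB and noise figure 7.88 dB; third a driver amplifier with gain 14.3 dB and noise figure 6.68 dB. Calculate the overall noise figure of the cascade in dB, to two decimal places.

4.17 dB

Convert to linear (a loss of L dB is a gain of −L dB): F_i = 10^(NF_i/10), G_i = 10^(G_i,dB/10)
  Stage 1: F_1 = 10^(0.411/10) = 1.099, G_1 = 10^(12.2/10) = 16.60
  Stage 2: F_2 = 10^(7.88/10) = 6.138, G_2 = 10^(−7.38/10) = 0.1828
  Stage 3: F_3 = 10^(6.68/10) = 4.656, G_3 = 10^(14.3/10) = 26.92
Friis cascade:
  F = 1.099 + (6.138 − 1)/16.60 + (4.656 − 1)/3.034 = 2.614
NF = 10 log₁₀(2.614) = 4.17 dB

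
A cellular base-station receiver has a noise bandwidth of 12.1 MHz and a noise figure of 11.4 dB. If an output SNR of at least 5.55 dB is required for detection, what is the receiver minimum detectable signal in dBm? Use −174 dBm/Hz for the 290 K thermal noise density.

−86.2 dBm

Sensitivity = −174 + 10 log₁₀(B) + NF + SNR_min
= −174 + 70.83 + 11.4 + 5.55
= −86.22 dBm → −86.2 dBm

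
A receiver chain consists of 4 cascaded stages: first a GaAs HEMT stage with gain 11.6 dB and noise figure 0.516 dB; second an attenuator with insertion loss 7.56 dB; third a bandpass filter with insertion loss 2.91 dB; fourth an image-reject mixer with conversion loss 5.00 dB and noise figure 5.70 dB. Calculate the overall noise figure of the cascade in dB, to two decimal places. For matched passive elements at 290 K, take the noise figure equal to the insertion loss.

Convert to linear (a loss of L dB is a gain of −L dB): F_i = 10^(NF_i/10), G_i = 10^(G_i,dB/10)
  Stage 1: F_1 = 10^(0.516/10) = 1.126, G_1 = 10^(11.6/10) = 14.45
  Stage 2: F_2 = 10^(7.56/10) = 5.702, G_2 = 10^(−7.56/10) = 0.1754
  Stage 3: F_3 = 10^(2.91/10) = 1.954, G_3 = 10^(−2.91/10) = 0.5117
  Stage 4: F_4 = 10^(5.70/10) = 3.715, G_4 = 10^(−5.00/10) = 0.3162
Friis cascade:
  F = 1.126 + (5.702 − 1)/14.45 + (1.954 − 1)/2.535 + (3.715 − 1)/1.297 = 3.921
NF = 10 log₁₀(3.921) = 5.93 dB

5.93 dB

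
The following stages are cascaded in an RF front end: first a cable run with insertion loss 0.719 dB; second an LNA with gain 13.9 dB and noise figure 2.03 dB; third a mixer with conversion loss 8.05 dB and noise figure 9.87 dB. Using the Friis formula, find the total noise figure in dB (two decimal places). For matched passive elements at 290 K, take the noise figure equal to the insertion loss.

3.62 dB

Convert to linear (a loss of L dB is a gain of −L dB): F_i = 10^(NF_i/10), G_i = 10^(G_i,dB/10)
  Stage 1: F_1 = 10^(0.719/10) = 1.180, G_1 = 10^(−0.719/10) = 0.8474
  Stage 2: F_2 = 10^(2.03/10) = 1.596, G_2 = 10^(13.9/10) = 24.55
  Stage 3: F_3 = 10^(9.87/10) = 9.705, G_3 = 10^(−8.05/10) = 0.1567
Friis cascade:
  F = 1.180 + (1.596 − 1)/0.8474 + (9.705 − 1)/20.80 = 2.302
NF = 10 log₁₀(2.302) = 3.62 dB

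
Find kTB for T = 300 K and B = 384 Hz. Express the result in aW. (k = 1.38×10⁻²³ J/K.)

P_n = kTB = 1.38×10⁻²³ × 300 × 3.84×10² = 1.59×10⁻¹⁸ W = 1.59 aW

1.59 aW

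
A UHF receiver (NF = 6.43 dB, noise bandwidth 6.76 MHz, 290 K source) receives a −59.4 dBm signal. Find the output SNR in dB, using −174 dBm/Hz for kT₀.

39.9 dB

Noise floor: N = −174 + 10 log₁₀(B) + NF
10 log₁₀(6.76×10⁶) = 68.3 dB
N = −174 + 68.3 + 6.43 = −99.27 dBm
SNR = P_sig − N = −59.4 − (−99.27) = 39.87 dB → 39.9 dB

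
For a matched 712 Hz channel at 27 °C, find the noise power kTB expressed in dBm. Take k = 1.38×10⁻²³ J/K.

T = 27 °C + 273.15 = 300.15 K
P_n = kTB = 1.38×10⁻²³ × 300.15 × 7.12×10² = 2.95×10⁻¹⁸ W
In dBm: 10 log₁₀(2.95×10⁻¹⁸ / 10⁻³) = −145.3 dBm

−145.3 dBm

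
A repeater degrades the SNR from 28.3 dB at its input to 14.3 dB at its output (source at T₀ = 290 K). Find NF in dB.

NF (dB) = SNR_in(dB) − SNR_out(dB) when the source is at T₀
NF = 28.3 − 14.3 = 14.0 dB

14.0 dB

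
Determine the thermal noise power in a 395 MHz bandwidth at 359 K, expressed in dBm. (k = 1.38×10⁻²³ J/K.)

P_n = kTB = 1.38×10⁻²³ × 359 × 3.95×10⁸ = 1.96×10⁻¹² W
In dBm: 10 log₁₀(1.96×10⁻¹² / 10⁻³) = −87.1 dBm

−87.1 dBm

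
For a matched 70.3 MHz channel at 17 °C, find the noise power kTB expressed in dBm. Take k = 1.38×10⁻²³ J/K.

−95.5 dBm

T = 17 °C + 273.15 = 290.15 K
P_n = kTB = 1.38×10⁻²³ × 290.15 × 7.03×10⁷ = 2.81×10⁻¹³ W
In dBm: 10 log₁₀(2.81×10⁻¹³ / 10⁻³) = −95.5 dBm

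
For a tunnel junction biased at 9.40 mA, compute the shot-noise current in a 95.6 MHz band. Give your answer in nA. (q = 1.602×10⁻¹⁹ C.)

I_n = √(2qI·B)
2qI·B = 2 × 1.602×10⁻¹⁹ × 9.40×10⁻³ × 9.56×10⁷ = 2.88×10⁻¹³ A²
I_n = √(2.88×10⁻¹³) = 5.37×10⁻⁷ A = 537 nA

537 nA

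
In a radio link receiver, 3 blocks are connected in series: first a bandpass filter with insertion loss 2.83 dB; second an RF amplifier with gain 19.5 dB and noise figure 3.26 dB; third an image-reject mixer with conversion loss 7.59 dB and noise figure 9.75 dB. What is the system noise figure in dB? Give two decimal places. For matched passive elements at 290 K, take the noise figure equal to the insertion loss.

6.28 dB

Convert to linear (a loss of L dB is a gain of −L dB): F_i = 10^(NF_i/10), G_i = 10^(G_i,dB/10)
  Stage 1: F_1 = 10^(2.83/10) = 1.919, G_1 = 10^(−2.83/10) = 0.5212
  Stage 2: F_2 = 10^(3.26/10) = 2.118, G_2 = 10^(19.5/10) = 89.13
  Stage 3: F_3 = 10^(9.75/10) = 9.441, G_3 = 10^(−7.59/10) = 0.1742
Friis cascade:
  F = 1.919 + (2.118 − 1)/0.5212 + (9.441 − 1)/46.45 = 4.246
NF = 10 log₁₀(4.246) = 6.28 dB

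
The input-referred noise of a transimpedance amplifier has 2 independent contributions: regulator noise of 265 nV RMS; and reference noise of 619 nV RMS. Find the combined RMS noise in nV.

673 nV

Uncorrelated sources add in power (mean-square): V_tot = √(ΣV_i²)
V_tot = √[(2.65×10⁻⁷)² + (6.19×10⁻⁷)²] = 6.73×10⁻⁷ V = 673 nV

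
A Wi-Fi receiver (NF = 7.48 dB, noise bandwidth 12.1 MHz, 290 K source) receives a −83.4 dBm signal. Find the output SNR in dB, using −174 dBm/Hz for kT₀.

Noise floor: N = −174 + 10 log₁₀(B) + NF
10 log₁₀(1.21×10⁷) = 70.83 dB
N = −174 + 70.83 + 7.48 = −95.69 dBm
SNR = P_sig − N = −83.4 − (−95.69) = 12.29 dB → 12.3 dB

12.3 dB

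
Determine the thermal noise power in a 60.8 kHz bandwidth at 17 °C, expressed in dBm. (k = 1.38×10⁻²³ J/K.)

T = 17 °C + 273.15 = 290.15 K
P_n = kTB = 1.38×10⁻²³ × 290.15 × 6.08×10⁴ = 2.43×10⁻¹⁶ W
In dBm: 10 log₁₀(2.43×10⁻¹⁶ / 10⁻³) = −126.1 dBm

−126.1 dBm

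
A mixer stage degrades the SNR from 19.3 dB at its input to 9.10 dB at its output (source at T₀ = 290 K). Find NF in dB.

NF (dB) = SNR_in(dB) − SNR_out(dB) when the source is at T₀
NF = 19.3 − 9.10 = 10.20 dB

10.20 dB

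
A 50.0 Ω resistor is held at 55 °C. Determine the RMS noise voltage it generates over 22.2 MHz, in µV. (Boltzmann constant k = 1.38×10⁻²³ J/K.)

4.48 µV

T = 55 °C + 273.15 = 328.15 K
V_n = √(4kTRB)
4kTRB = 4 × 1.38×10⁻²³ × 328.15 × 5.00×10¹ × 2.22×10⁷ = 2.01×10⁻¹¹ V²
V_n = √(2.01×10⁻¹¹) = 4.48×10⁻⁶ V = 4.48 µV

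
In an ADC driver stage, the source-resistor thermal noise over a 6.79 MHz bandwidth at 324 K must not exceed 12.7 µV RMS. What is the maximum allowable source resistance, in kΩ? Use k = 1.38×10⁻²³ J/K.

Johnson–Nyquist: V_n = √(4kTRB) ⇒ R = V_n² / (4kTB)
4kTB = 4 × 1.38×10⁻²³ × 324 × 6.79×10⁶ = 1.21×10⁻¹³
R = (1.27×10⁻⁵)² / 1.21×10⁻¹³ = 1.33×10³ Ω = 1.33 kΩ

1.33 kΩ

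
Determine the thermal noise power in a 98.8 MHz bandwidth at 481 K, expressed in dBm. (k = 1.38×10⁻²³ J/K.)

P_n = kTB = 1.38×10⁻²³ × 481 × 9.88×10⁷ = 6.56×10⁻¹³ W
In dBm: 10 log₁₀(6.56×10⁻¹³ / 10⁻³) = −91.8 dBm

−91.8 dBm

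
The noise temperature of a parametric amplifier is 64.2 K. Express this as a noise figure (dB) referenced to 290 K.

0.869 dB

F = 1 + T_e/T₀ = 1 + 64.2/290 = 1.22138
NF = 10 log₁₀(1.22138) = 0.869 dB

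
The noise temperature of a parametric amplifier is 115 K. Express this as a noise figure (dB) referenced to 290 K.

1.45 dB

F = 1 + T_e/T₀ = 1 + 115/290 = 1.39655
NF = 10 log₁₀(1.39655) = 1.45 dB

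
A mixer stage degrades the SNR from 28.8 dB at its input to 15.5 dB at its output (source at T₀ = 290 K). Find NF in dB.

NF (dB) = SNR_in(dB) − SNR_out(dB) when the source is at T₀
NF = 28.8 − 15.5 = 13.3 dB

13.3 dB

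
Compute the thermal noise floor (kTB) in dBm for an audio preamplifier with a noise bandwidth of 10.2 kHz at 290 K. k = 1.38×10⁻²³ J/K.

P_n = kTB = 1.38×10⁻²³ × 290 × 1.02×10⁴ = 4.08×10⁻¹⁷ W
In dBm: 10 log₁₀(4.08×10⁻¹⁷ / 10⁻³) = −133.9 dBm

−133.9 dBm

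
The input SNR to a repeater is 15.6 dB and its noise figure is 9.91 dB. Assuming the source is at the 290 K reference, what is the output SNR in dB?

5.69 dB

By definition F = SNR_in/SNR_out, so in dB: SNR_out = SNR_in − NF
SNR_out = 15.6 − 9.91 = 5.69 dB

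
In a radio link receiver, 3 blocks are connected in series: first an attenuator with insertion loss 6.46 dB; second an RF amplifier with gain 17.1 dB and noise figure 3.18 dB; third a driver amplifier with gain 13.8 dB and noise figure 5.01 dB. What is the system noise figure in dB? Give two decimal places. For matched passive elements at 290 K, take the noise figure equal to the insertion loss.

9.73 dB

Convert to linear (a loss of L dB is a gain of −L dB): F_i = 10^(NF_i/10), G_i = 10^(G_i,dB/10)
  Stage 1: F_1 = 10^(6.46/10) = 4.426, G_1 = 10^(−6.46/10) = 0.2259
  Stage 2: F_2 = 10^(3.18/10) = 2.080, G_2 = 10^(17.1/10) = 51.29
  Stage 3: F_3 = 10^(5.01/10) = 3.170, G_3 = 10^(13.8/10) = 23.99
Friis cascade:
  F = 4.426 + (2.080 − 1)/0.2259 + (3.170 − 1)/11.59 = 9.392
NF = 10 log₁₀(9.392) = 9.73 dB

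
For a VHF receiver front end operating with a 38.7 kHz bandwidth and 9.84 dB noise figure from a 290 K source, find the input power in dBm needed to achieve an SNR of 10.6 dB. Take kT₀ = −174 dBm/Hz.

Sensitivity = −174 + 10 log₁₀(B) + NF + SNR_min
= −174 + 45.88 + 9.84 + 10.6
= −107.68 dBm → −107.7 dBm

−107.7 dBm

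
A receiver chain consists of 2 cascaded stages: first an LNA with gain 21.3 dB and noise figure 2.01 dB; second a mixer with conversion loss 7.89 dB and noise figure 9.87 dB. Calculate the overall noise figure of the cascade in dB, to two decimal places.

Convert to linear (a loss of L dB is a gain of −L dB): F_i = 10^(NF_i/10), G_i = 10^(G_i,dB/10)
  Stage 1: F_1 = 10^(2.01/10) = 1.589, G_1 = 10^(21.3/10) = 134.9
  Stage 2: F_2 = 10^(9.87/10) = 9.705, G_2 = 10^(−7.89/10) = 0.1626
Friis cascade:
  F = 1.589 + (9.705 − 1)/134.9 = 1.653
NF = 10 log₁₀(1.653) = 2.18 dB

2.18 dB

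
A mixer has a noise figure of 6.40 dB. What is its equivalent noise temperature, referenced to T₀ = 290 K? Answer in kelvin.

976 K

F = 10^(6.40/10) = 4.36516
T_e = (F − 1)·T₀ = (4.36516 − 1) × 290 = 976 K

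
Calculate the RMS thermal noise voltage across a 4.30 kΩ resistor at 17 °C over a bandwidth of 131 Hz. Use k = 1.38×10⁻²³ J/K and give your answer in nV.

95.0 nV

T = 17 °C + 273.15 = 290.15 K
V_n = √(4kTRB)
4kTRB = 4 × 1.38×10⁻²³ × 290.15 × 4.30×10³ × 1.31×10² = 9.02×10⁻¹⁵ V²
V_n = √(9.02×10⁻¹⁵) = 9.50×10⁻⁸ V = 95.0 nV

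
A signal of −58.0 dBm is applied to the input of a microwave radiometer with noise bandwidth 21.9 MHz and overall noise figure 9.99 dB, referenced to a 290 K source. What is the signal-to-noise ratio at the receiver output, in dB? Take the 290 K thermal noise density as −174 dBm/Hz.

Noise floor: N = −174 + 10 log₁₀(B) + NF
10 log₁₀(2.19×10⁷) = 73.4 dB
N = −174 + 73.4 + 9.99 = −90.61 dBm
SNR = P_sig − N = −58.0 − (−90.61) = 32.61 dB → 32.6 dB

32.6 dB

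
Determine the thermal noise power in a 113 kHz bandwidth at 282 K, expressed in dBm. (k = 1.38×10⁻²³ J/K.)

−123.6 dBm

P_n = kTB = 1.38×10⁻²³ × 282 × 1.13×10⁵ = 4.40×10⁻¹⁶ W
In dBm: 10 log₁₀(4.40×10⁻¹⁶ / 10⁻³) = −123.6 dBm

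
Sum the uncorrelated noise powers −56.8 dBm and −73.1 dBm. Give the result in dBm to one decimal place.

−56.7 dBm

Convert to linear, add, convert back:
P₁ = 2.09×10⁻⁹ W, P₂ = 4.90×10⁻¹¹ W
P_tot = 2.14×10⁻⁹ W → 10 log₁₀(P_tot / 10⁻³) = −56.7 dBm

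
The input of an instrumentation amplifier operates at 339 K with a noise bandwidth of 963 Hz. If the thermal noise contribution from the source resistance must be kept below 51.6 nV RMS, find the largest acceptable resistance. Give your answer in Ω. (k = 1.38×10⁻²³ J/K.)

Johnson–Nyquist: V_n = √(4kTRB) ⇒ R = V_n² / (4kTB)
4kTB = 4 × 1.38×10⁻²³ × 339 × 9.63×10² = 1.80×10⁻¹⁷
R = (5.16×10⁻⁸)² / 1.80×10⁻¹⁷ = 1.48×10² Ω = 148 Ω

148 Ω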